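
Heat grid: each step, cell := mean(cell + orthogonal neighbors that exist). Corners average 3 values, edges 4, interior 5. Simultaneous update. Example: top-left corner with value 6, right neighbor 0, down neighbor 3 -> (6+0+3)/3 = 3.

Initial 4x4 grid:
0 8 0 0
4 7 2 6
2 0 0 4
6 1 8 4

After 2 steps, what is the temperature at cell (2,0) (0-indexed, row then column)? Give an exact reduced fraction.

Step 1: cell (2,0) = 3
Step 2: cell (2,0) = 45/16
Full grid after step 2:
  11/3 289/80 45/16 5/2
  289/80 81/25 31/10 23/8
  45/16 63/20 291/100 439/120
  13/4 3 227/60 145/36

Answer: 45/16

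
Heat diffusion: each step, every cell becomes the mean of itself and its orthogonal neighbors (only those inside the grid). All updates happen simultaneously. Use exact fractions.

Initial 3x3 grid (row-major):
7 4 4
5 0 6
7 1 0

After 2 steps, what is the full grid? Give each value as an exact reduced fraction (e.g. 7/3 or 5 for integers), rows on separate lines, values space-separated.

After step 1:
  16/3 15/4 14/3
  19/4 16/5 5/2
  13/3 2 7/3
After step 2:
  83/18 339/80 131/36
  1057/240 81/25 127/40
  133/36 89/30 41/18

Answer: 83/18 339/80 131/36
1057/240 81/25 127/40
133/36 89/30 41/18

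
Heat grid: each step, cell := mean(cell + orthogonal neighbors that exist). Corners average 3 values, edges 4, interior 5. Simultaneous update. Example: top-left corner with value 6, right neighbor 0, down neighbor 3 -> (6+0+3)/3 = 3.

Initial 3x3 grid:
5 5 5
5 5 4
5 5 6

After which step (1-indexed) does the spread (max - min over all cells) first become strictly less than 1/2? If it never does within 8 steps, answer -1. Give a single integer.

Step 1: max=21/4, min=14/3, spread=7/12
Step 2: max=61/12, min=73/15, spread=13/60
  -> spread < 1/2 first at step 2
Step 3: max=24227/4800, min=658/135, spread=7483/43200
Step 4: max=217057/43200, min=531779/108000, spread=21727/216000
Step 5: max=28802681/5760000, min=4792289/972000, spread=10906147/155520000
Step 6: max=776894713/155520000, min=576999941/116640000, spread=36295/746496
Step 7: max=46523762411/9331200000, min=8663484163/1749600000, spread=305773/8957952
Step 8: max=2789298305617/559872000000, min=2081911420619/419904000000, spread=2575951/107495424

Answer: 2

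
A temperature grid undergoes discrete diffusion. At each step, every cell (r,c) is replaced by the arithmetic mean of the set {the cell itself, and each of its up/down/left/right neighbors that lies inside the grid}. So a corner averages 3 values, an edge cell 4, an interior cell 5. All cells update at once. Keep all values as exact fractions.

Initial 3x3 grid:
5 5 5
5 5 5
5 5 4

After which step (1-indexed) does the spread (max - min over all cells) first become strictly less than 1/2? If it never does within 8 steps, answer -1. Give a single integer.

Step 1: max=5, min=14/3, spread=1/3
  -> spread < 1/2 first at step 1
Step 2: max=5, min=85/18, spread=5/18
Step 3: max=5, min=1039/216, spread=41/216
Step 4: max=1789/360, min=62669/12960, spread=347/2592
Step 5: max=17843/3600, min=3781063/777600, spread=2921/31104
Step 6: max=2134517/432000, min=227451461/46656000, spread=24611/373248
Step 7: max=47943259/9720000, min=13678077967/2799360000, spread=207329/4478976
Step 8: max=2553198401/518400000, min=821778047549/167961600000, spread=1746635/53747712

Answer: 1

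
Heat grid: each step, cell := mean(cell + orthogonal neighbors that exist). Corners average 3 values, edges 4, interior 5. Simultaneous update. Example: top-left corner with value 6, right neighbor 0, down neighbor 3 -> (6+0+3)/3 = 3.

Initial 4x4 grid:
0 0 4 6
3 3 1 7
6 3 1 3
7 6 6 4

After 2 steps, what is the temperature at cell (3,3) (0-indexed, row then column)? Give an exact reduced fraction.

Answer: 37/9

Derivation:
Step 1: cell (3,3) = 13/3
Step 2: cell (3,3) = 37/9
Full grid after step 2:
  23/12 15/8 401/120 38/9
  43/16 11/4 3 253/60
  1073/240 377/100 89/25 227/60
  199/36 1193/240 1013/240 37/9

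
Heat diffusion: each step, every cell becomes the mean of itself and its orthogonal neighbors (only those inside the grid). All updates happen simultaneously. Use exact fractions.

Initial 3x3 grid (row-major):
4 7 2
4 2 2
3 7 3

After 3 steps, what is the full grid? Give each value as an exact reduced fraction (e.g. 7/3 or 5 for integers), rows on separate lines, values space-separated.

After step 1:
  5 15/4 11/3
  13/4 22/5 9/4
  14/3 15/4 4
After step 2:
  4 1009/240 29/9
  1039/240 87/25 859/240
  35/9 1009/240 10/3
After step 3:
  188/45 53663/14400 1981/540
  56513/14400 5939/1500 49013/14400
  559/135 53663/14400 667/180

Answer: 188/45 53663/14400 1981/540
56513/14400 5939/1500 49013/14400
559/135 53663/14400 667/180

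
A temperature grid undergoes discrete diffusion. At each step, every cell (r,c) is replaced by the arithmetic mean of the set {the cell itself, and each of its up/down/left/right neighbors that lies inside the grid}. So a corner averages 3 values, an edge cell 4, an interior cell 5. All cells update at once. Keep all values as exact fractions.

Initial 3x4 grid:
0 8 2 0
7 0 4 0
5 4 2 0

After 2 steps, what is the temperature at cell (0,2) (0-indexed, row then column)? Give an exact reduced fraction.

Step 1: cell (0,2) = 7/2
Step 2: cell (0,2) = 31/15
Full grid after step 2:
  7/2 39/10 31/15 31/18
  269/60 289/100 66/25 59/60
  133/36 911/240 451/240 25/18

Answer: 31/15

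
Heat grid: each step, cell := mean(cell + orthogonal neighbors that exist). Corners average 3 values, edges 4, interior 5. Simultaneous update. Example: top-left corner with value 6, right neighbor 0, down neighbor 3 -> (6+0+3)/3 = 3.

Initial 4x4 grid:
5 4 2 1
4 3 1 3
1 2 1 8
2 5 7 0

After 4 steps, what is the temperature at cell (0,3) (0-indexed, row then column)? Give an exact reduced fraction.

Answer: 57667/21600

Derivation:
Step 1: cell (0,3) = 2
Step 2: cell (0,3) = 29/12
Step 3: cell (0,3) = 353/144
Step 4: cell (0,3) = 57667/21600
Full grid after step 4:
  12707/4050 40523/13500 811/300 57667/21600
  20839/6750 131657/45000 58071/20000 40493/14400
  19937/6750 110927/36000 93233/30000 79547/24000
  39449/12960 674959/216000 249301/72000 12619/3600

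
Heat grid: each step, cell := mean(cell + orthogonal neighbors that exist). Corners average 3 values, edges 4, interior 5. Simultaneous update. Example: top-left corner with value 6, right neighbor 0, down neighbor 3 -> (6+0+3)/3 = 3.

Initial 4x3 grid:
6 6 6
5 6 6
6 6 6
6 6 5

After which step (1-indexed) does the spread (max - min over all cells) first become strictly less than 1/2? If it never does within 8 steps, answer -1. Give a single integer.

Step 1: max=6, min=17/3, spread=1/3
  -> spread < 1/2 first at step 1
Step 2: max=6, min=103/18, spread=5/18
Step 3: max=4261/720, min=6269/1080, spread=49/432
Step 4: max=127631/21600, min=753131/129600, spread=2531/25920
Step 5: max=1270609/216000, min=301926911/51840000, spread=3019249/51840000
Step 6: max=114240949/19440000, min=302163289/51840000, spread=297509/6220800
Step 7: max=1710914479/291600000, min=1088587200791/186624000000, spread=6398065769/186624000000
Step 8: max=68394621049/11664000000, min=3266494535227/559872000000, spread=131578201/4478976000

Answer: 1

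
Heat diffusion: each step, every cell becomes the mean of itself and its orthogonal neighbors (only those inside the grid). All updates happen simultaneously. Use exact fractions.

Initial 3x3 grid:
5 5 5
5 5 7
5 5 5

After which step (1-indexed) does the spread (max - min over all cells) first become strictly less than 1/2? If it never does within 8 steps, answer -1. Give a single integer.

Step 1: max=17/3, min=5, spread=2/3
Step 2: max=667/120, min=5, spread=67/120
Step 3: max=5837/1080, min=507/100, spread=1807/5400
  -> spread < 1/2 first at step 3
Step 4: max=2317963/432000, min=13861/2700, spread=33401/144000
Step 5: max=20669933/3888000, min=1393391/270000, spread=3025513/19440000
Step 6: max=8240926867/1555200000, min=74755949/14400000, spread=53531/497664
Step 7: max=492592925849/93312000000, min=20231116051/3888000000, spread=450953/5971968
Step 8: max=29502503560603/5598720000000, min=2433808610519/466560000000, spread=3799043/71663616

Answer: 3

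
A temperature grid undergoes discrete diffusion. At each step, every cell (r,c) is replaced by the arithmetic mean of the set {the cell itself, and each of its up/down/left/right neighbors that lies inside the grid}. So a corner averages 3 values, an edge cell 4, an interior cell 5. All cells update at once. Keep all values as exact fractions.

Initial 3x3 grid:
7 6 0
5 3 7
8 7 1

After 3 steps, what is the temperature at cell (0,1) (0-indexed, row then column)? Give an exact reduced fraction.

Answer: 2081/450

Derivation:
Step 1: cell (0,1) = 4
Step 2: cell (0,1) = 299/60
Step 3: cell (0,1) = 2081/450
Full grid after step 3:
  433/80 2081/450 9431/2160
  77567/14400 10193/2000 60667/14400
  6203/1080 71867/14400 1691/360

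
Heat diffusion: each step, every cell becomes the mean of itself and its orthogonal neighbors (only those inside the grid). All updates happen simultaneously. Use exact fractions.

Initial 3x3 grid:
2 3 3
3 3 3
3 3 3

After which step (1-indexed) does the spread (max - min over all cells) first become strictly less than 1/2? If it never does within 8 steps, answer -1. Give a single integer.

Step 1: max=3, min=8/3, spread=1/3
  -> spread < 1/2 first at step 1
Step 2: max=3, min=49/18, spread=5/18
Step 3: max=3, min=607/216, spread=41/216
Step 4: max=1069/360, min=36749/12960, spread=347/2592
Step 5: max=10643/3600, min=2225863/777600, spread=2921/31104
Step 6: max=1270517/432000, min=134139461/46656000, spread=24611/373248
Step 7: max=28503259/9720000, min=8079357967/2799360000, spread=207329/4478976
Step 8: max=1516398401/518400000, min=485854847549/167961600000, spread=1746635/53747712

Answer: 1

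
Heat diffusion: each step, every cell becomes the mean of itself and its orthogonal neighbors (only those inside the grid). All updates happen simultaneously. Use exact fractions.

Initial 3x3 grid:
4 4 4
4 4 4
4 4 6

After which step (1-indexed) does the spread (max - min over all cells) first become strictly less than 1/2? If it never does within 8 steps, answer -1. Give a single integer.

Step 1: max=14/3, min=4, spread=2/3
Step 2: max=41/9, min=4, spread=5/9
Step 3: max=473/108, min=4, spread=41/108
  -> spread < 1/2 first at step 3
Step 4: max=28051/6480, min=731/180, spread=347/1296
Step 5: max=1662137/388800, min=7357/1800, spread=2921/15552
Step 6: max=99140539/23328000, min=889483/216000, spread=24611/186624
Step 7: max=5917442033/1399680000, min=20096741/4860000, spread=207329/2239488
Step 8: max=353953152451/83980800000, min=1075601599/259200000, spread=1746635/26873856

Answer: 3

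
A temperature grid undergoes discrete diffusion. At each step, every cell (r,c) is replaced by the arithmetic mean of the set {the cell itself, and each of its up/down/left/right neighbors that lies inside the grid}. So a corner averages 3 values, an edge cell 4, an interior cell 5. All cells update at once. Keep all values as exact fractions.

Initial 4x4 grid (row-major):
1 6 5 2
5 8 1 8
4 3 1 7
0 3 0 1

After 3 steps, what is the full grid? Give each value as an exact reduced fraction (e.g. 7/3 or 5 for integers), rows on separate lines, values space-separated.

After step 1:
  4 5 7/2 5
  9/2 23/5 23/5 9/2
  3 19/5 12/5 17/4
  7/3 3/2 5/4 8/3
After step 2:
  9/2 171/40 181/40 13/3
  161/40 9/2 98/25 367/80
  409/120 153/50 163/50 829/240
  41/18 533/240 469/240 49/18
After step 3:
  64/15 89/20 1279/300 3227/720
  493/120 989/250 8317/2000 3259/800
  5747/1800 19739/6000 9389/3000 25243/7200
  5693/2160 17123/7200 18283/7200 2927/1080

Answer: 64/15 89/20 1279/300 3227/720
493/120 989/250 8317/2000 3259/800
5747/1800 19739/6000 9389/3000 25243/7200
5693/2160 17123/7200 18283/7200 2927/1080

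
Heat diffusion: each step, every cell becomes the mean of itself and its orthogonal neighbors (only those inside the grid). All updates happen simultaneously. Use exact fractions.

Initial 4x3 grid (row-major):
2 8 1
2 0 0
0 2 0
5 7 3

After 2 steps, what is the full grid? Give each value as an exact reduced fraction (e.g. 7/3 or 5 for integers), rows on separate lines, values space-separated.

After step 1:
  4 11/4 3
  1 12/5 1/4
  9/4 9/5 5/4
  4 17/4 10/3
After step 2:
  31/12 243/80 2
  193/80 41/25 69/40
  181/80 239/100 199/120
  7/2 803/240 53/18

Answer: 31/12 243/80 2
193/80 41/25 69/40
181/80 239/100 199/120
7/2 803/240 53/18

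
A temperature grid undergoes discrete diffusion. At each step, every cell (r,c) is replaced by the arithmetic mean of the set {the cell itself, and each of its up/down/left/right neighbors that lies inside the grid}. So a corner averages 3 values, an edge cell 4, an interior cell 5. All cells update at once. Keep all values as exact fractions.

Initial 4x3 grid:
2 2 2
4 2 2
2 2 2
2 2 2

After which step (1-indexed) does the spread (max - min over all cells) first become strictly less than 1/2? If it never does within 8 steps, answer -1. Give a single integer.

Answer: 3

Derivation:
Step 1: max=8/3, min=2, spread=2/3
Step 2: max=151/60, min=2, spread=31/60
Step 3: max=1291/540, min=2, spread=211/540
  -> spread < 1/2 first at step 3
Step 4: max=124897/54000, min=1847/900, spread=14077/54000
Step 5: max=1112407/486000, min=111683/54000, spread=5363/24300
Step 6: max=32900809/14580000, min=62869/30000, spread=93859/583200
Step 7: max=1959874481/874800000, min=102536467/48600000, spread=4568723/34992000
Step 8: max=116756435629/52488000000, min=3097618889/1458000000, spread=8387449/83980800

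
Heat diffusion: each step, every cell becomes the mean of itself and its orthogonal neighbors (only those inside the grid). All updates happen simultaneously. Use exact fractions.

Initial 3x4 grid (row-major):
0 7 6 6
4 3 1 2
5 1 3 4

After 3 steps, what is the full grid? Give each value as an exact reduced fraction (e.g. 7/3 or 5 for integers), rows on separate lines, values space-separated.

After step 1:
  11/3 4 5 14/3
  3 16/5 3 13/4
  10/3 3 9/4 3
After step 2:
  32/9 119/30 25/6 155/36
  33/10 81/25 167/50 167/48
  28/9 707/240 45/16 17/6
After step 3:
  487/135 3359/900 14201/3600 1721/432
  1981/600 6717/2000 10223/3000 50249/14400
  6737/2160 21797/7200 7159/2400 73/24

Answer: 487/135 3359/900 14201/3600 1721/432
1981/600 6717/2000 10223/3000 50249/14400
6737/2160 21797/7200 7159/2400 73/24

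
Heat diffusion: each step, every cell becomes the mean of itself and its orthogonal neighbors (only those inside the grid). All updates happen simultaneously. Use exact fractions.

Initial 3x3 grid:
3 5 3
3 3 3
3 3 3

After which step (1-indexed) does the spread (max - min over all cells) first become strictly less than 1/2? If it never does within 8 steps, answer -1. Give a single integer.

Step 1: max=11/3, min=3, spread=2/3
Step 2: max=427/120, min=3, spread=67/120
Step 3: max=3677/1080, min=307/100, spread=1807/5400
  -> spread < 1/2 first at step 3
Step 4: max=1453963/432000, min=8461/2700, spread=33401/144000
Step 5: max=12893933/3888000, min=853391/270000, spread=3025513/19440000
Step 6: max=5130526867/1555200000, min=45955949/14400000, spread=53531/497664
Step 7: max=305968925849/93312000000, min=12455116051/3888000000, spread=450953/5971968
Step 8: max=18305063560603/5598720000000, min=1500688610519/466560000000, spread=3799043/71663616

Answer: 3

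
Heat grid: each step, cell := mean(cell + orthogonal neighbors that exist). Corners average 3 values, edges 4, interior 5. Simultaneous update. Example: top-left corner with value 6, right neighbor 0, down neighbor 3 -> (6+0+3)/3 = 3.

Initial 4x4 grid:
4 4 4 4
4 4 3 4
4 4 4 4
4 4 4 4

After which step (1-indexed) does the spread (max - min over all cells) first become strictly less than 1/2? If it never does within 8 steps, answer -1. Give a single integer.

Step 1: max=4, min=15/4, spread=1/4
  -> spread < 1/2 first at step 1
Step 2: max=4, min=189/50, spread=11/50
Step 3: max=4, min=9233/2400, spread=367/2400
Step 4: max=2387/600, min=41629/10800, spread=1337/10800
Step 5: max=71531/18000, min=1254331/324000, spread=33227/324000
Step 6: max=427951/108000, min=37665673/9720000, spread=849917/9720000
Step 7: max=6411467/1620000, min=1132685653/291600000, spread=21378407/291600000
Step 8: max=1920311657/486000000, min=34025537629/8748000000, spread=540072197/8748000000

Answer: 1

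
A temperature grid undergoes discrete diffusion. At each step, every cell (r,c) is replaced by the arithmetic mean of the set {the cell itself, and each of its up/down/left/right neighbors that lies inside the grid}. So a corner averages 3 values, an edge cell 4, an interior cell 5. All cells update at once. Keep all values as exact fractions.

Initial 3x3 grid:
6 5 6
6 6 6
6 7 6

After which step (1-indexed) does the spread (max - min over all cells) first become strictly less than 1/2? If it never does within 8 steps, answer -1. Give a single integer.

Step 1: max=19/3, min=17/3, spread=2/3
Step 2: max=299/48, min=277/48, spread=11/24
  -> spread < 1/2 first at step 2
Step 3: max=3545/576, min=3367/576, spread=89/288
Step 4: max=42227/6912, min=40717/6912, spread=755/3456
Step 5: max=504017/82944, min=491311/82944, spread=6353/41472
Step 6: max=6025499/995328, min=5918437/995328, spread=53531/497664
Step 7: max=72114569/11943936, min=71212663/11943936, spread=450953/5971968
Step 8: max=863762435/143327232, min=856164349/143327232, spread=3799043/71663616

Answer: 2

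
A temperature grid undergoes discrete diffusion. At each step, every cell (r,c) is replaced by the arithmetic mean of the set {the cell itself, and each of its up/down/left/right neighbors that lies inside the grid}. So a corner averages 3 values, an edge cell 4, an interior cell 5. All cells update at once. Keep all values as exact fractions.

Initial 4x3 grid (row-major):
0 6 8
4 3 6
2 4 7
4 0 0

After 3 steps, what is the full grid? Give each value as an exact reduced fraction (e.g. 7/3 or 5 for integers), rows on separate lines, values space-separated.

Answer: 1027/270 21227/4800 5663/1080
24293/7200 8433/2000 34243/7200
7301/2400 4991/1500 28253/7200
1829/720 10129/3600 6617/2160

Derivation:
After step 1:
  10/3 17/4 20/3
  9/4 23/5 6
  7/2 16/5 17/4
  2 2 7/3
After step 2:
  59/18 377/80 203/36
  821/240 203/50 1291/240
  219/80 351/100 947/240
  5/2 143/60 103/36
After step 3:
  1027/270 21227/4800 5663/1080
  24293/7200 8433/2000 34243/7200
  7301/2400 4991/1500 28253/7200
  1829/720 10129/3600 6617/2160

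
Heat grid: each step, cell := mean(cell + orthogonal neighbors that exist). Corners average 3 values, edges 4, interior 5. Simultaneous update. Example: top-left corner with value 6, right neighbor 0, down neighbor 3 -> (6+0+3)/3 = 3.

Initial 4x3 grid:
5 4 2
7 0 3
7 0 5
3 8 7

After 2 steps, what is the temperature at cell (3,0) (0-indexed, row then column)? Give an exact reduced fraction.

Step 1: cell (3,0) = 6
Step 2: cell (3,0) = 59/12
Full grid after step 2:
  77/18 833/240 11/4
  257/60 84/25 241/80
  19/4 193/50 203/48
  59/12 127/24 179/36

Answer: 59/12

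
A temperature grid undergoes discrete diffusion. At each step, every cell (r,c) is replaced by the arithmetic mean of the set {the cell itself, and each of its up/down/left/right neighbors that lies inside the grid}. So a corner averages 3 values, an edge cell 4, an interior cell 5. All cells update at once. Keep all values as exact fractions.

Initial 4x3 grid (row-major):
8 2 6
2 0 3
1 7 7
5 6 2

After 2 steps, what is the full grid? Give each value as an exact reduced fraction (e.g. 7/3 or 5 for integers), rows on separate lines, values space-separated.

After step 1:
  4 4 11/3
  11/4 14/5 4
  15/4 21/5 19/4
  4 5 5
After step 2:
  43/12 217/60 35/9
  133/40 71/20 913/240
  147/40 41/10 359/80
  17/4 91/20 59/12

Answer: 43/12 217/60 35/9
133/40 71/20 913/240
147/40 41/10 359/80
17/4 91/20 59/12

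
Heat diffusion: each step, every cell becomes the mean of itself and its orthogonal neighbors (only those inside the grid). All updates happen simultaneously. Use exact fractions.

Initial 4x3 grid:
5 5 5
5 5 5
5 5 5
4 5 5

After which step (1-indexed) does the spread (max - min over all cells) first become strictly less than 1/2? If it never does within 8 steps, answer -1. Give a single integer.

Answer: 1

Derivation:
Step 1: max=5, min=14/3, spread=1/3
  -> spread < 1/2 first at step 1
Step 2: max=5, min=85/18, spread=5/18
Step 3: max=5, min=1039/216, spread=41/216
Step 4: max=5, min=125383/25920, spread=4217/25920
Step 5: max=35921/7200, min=7566851/1555200, spread=38417/311040
Step 6: max=717403/144000, min=455359789/93312000, spread=1903471/18662400
Step 7: max=21484241/4320000, min=27392610911/5598720000, spread=18038617/223948800
Step 8: max=1931073241/388800000, min=1646347817149/335923200000, spread=883978523/13436928000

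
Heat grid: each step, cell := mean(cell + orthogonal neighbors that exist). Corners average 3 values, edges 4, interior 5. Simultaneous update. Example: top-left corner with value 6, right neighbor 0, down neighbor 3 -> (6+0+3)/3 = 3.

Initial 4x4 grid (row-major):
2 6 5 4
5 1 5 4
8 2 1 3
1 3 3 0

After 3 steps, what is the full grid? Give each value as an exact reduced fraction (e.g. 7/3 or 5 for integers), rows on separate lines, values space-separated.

After step 1:
  13/3 7/2 5 13/3
  4 19/5 16/5 4
  4 3 14/5 2
  4 9/4 7/4 2
After step 2:
  71/18 499/120 481/120 40/9
  121/30 7/2 94/25 203/60
  15/4 317/100 51/20 27/10
  41/12 11/4 11/5 23/12
After step 3:
  4369/1080 281/72 7367/1800 4261/1080
  2741/720 11173/3000 10321/3000 12859/3600
  1437/400 393/125 719/250 211/80
  119/36 3461/1200 113/48 409/180

Answer: 4369/1080 281/72 7367/1800 4261/1080
2741/720 11173/3000 10321/3000 12859/3600
1437/400 393/125 719/250 211/80
119/36 3461/1200 113/48 409/180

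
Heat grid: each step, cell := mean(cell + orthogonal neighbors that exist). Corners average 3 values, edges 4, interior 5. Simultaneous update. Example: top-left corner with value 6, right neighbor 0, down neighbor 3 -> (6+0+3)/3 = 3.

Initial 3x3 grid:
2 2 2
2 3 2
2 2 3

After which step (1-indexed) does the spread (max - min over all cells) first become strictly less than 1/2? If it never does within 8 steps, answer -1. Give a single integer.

Step 1: max=5/2, min=2, spread=1/2
Step 2: max=22/9, min=169/80, spread=239/720
  -> spread < 1/2 first at step 2
Step 3: max=16727/7200, min=767/360, spread=1387/7200
Step 4: max=75241/32400, min=47269/21600, spread=347/2592
Step 5: max=4442477/1944000, min=2839943/1296000, spread=2921/31104
Step 6: max=265706269/116640000, min=172010221/77760000, spread=24611/373248
Step 7: max=15848487593/6998400000, min=10349690687/4665600000, spread=207329/4478976
Step 8: max=948652475521/419904000000, min=623337926389/279936000000, spread=1746635/53747712

Answer: 2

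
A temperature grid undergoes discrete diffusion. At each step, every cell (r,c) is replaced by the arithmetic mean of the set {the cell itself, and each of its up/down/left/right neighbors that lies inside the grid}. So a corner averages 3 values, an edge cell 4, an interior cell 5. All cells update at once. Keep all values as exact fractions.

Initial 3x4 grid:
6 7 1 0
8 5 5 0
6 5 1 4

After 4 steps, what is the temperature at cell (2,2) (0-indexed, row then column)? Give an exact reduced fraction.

Step 1: cell (2,2) = 15/4
Step 2: cell (2,2) = 181/60
Step 3: cell (2,2) = 12767/3600
Step 4: cell (2,2) = 46213/13500
Full grid after step 4:
  233741/43200 85039/18000 178727/54000 340063/129600
  4808327/864000 1661953/360000 418651/120000 241343/96000
  690823/129600 63623/13500 46213/13500 362063/129600

Answer: 46213/13500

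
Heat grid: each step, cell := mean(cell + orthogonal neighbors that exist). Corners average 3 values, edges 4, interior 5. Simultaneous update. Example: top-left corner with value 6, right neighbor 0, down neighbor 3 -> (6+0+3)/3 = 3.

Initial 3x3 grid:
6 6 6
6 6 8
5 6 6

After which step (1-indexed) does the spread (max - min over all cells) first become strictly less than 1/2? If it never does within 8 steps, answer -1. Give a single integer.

Answer: 3

Derivation:
Step 1: max=20/3, min=17/3, spread=1
Step 2: max=787/120, min=103/18, spread=301/360
Step 3: max=6917/1080, min=85223/14400, spread=21011/43200
  -> spread < 1/2 first at step 3
Step 4: max=2728303/432000, min=386809/64800, spread=448729/1296000
Step 5: max=24388373/3888000, min=23484623/3888000, spread=1205/5184
Step 6: max=1453302931/233280000, min=1415236681/233280000, spread=10151/62208
Step 7: max=86920263557/13996800000, min=85316819807/13996800000, spread=85517/746496
Step 8: max=5199304079779/839808000000, min=5131763673529/839808000000, spread=720431/8957952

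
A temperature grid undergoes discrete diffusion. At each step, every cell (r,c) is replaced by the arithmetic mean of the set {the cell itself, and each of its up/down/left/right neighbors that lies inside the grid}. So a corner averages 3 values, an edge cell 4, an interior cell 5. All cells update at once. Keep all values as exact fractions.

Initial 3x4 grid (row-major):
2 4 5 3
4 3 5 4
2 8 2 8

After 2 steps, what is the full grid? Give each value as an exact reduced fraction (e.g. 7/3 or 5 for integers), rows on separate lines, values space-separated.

After step 1:
  10/3 7/2 17/4 4
  11/4 24/5 19/5 5
  14/3 15/4 23/4 14/3
After step 2:
  115/36 953/240 311/80 53/12
  311/80 93/25 118/25 131/30
  67/18 569/120 539/120 185/36

Answer: 115/36 953/240 311/80 53/12
311/80 93/25 118/25 131/30
67/18 569/120 539/120 185/36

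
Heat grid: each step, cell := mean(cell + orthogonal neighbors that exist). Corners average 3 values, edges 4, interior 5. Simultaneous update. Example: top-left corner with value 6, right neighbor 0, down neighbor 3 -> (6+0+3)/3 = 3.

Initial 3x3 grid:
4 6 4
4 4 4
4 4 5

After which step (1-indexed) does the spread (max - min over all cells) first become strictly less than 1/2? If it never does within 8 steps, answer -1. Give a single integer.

Step 1: max=14/3, min=4, spread=2/3
Step 2: max=547/120, min=49/12, spread=19/40
  -> spread < 1/2 first at step 2
Step 3: max=9679/2160, min=3023/720, spread=61/216
Step 4: max=573113/129600, min=182521/43200, spread=511/2592
Step 5: max=34252111/7776000, min=11058287/2592000, spread=4309/31104
Step 6: max=2043591017/466560000, min=666074089/155520000, spread=36295/373248
Step 7: max=122277658399/27993600000, min=40122192383/9331200000, spread=305773/4478976
Step 8: max=7317973692953/1679616000000, min=2412491741401/559872000000, spread=2575951/53747712

Answer: 2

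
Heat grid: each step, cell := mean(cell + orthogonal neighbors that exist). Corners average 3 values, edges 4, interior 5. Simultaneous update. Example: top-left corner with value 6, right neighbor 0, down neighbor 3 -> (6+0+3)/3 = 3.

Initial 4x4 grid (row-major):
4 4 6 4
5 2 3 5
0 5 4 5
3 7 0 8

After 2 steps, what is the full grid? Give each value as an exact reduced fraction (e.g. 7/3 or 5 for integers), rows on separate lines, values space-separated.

After step 1:
  13/3 4 17/4 5
  11/4 19/5 4 17/4
  13/4 18/5 17/5 11/2
  10/3 15/4 19/4 13/3
After step 2:
  133/36 983/240 69/16 9/2
  53/15 363/100 197/50 75/16
  97/30 89/25 17/4 1049/240
  31/9 463/120 487/120 175/36

Answer: 133/36 983/240 69/16 9/2
53/15 363/100 197/50 75/16
97/30 89/25 17/4 1049/240
31/9 463/120 487/120 175/36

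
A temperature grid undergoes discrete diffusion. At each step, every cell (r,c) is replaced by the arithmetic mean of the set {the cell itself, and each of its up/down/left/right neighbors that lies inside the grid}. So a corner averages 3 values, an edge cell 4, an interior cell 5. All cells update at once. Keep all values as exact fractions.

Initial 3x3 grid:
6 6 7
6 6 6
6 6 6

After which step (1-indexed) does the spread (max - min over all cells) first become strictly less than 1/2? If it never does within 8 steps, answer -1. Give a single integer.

Answer: 1

Derivation:
Step 1: max=19/3, min=6, spread=1/3
  -> spread < 1/2 first at step 1
Step 2: max=113/18, min=6, spread=5/18
Step 3: max=1337/216, min=6, spread=41/216
Step 4: max=79891/12960, min=2171/360, spread=347/2592
Step 5: max=4772537/777600, min=21757/3600, spread=2921/31104
Step 6: max=285764539/46656000, min=2617483/432000, spread=24611/373248
Step 7: max=17114882033/2799360000, min=58976741/9720000, spread=207329/4478976
Step 8: max=1025799552451/167961600000, min=3149201599/518400000, spread=1746635/53747712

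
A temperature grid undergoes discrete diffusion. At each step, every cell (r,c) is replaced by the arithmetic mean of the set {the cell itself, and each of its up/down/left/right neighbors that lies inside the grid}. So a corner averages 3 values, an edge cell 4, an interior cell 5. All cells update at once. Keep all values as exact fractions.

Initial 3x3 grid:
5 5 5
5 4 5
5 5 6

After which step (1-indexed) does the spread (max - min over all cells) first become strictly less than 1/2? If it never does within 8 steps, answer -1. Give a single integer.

Step 1: max=16/3, min=19/4, spread=7/12
Step 2: max=46/9, min=29/6, spread=5/18
  -> spread < 1/2 first at step 2
Step 3: max=683/135, min=1753/360, spread=41/216
Step 4: max=81107/16200, min=105251/21600, spread=347/2592
Step 5: max=606263/121500, min=6345097/1296000, spread=2921/31104
Step 6: max=289958213/58320000, min=381483659/77760000, spread=24611/373248
Step 7: max=8683480643/1749600000, min=22939980673/4665600000, spread=207329/4478976
Step 8: max=1040412643367/209952000000, min=1378119800531/279936000000, spread=1746635/53747712

Answer: 2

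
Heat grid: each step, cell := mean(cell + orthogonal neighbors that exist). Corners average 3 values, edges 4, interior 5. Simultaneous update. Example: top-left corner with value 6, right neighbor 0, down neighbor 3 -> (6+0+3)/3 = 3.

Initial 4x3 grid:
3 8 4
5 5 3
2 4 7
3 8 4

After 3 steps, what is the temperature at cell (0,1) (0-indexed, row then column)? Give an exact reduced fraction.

Answer: 17491/3600

Derivation:
Step 1: cell (0,1) = 5
Step 2: cell (0,1) = 61/12
Step 3: cell (0,1) = 17491/3600
Full grid after step 3:
  2041/432 17491/3600 79/16
  32447/7200 14173/3000 3933/800
  31277/7200 28651/6000 35627/7200
  1219/270 68879/14400 1399/270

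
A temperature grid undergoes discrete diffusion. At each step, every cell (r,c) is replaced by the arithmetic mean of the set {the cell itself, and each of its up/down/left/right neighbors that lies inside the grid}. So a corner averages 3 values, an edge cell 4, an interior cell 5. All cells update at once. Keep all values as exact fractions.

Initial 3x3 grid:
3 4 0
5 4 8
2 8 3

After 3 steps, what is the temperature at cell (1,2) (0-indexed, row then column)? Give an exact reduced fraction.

Step 1: cell (1,2) = 15/4
Step 2: cell (1,2) = 1193/240
Step 3: cell (1,2) = 62131/14400
Full grid after step 3:
  2911/720 18077/4800 1513/360
  9751/2400 27647/6000 62131/14400
  3401/720 66181/14400 2717/540

Answer: 62131/14400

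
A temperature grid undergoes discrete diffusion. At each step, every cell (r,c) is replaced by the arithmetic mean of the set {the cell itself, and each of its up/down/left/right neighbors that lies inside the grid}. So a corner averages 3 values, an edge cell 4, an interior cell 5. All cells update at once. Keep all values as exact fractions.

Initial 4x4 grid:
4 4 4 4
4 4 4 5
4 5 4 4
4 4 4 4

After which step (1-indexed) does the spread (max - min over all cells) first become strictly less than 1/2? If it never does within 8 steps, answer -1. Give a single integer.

Answer: 1

Derivation:
Step 1: max=13/3, min=4, spread=1/3
  -> spread < 1/2 first at step 1
Step 2: max=511/120, min=4, spread=31/120
Step 3: max=7559/1800, min=973/240, spread=523/3600
Step 4: max=225947/54000, min=9773/2400, spread=12109/108000
Step 5: max=6759311/1620000, min=884117/216000, spread=256867/3240000
Step 6: max=404741311/97200000, min=26591431/6480000, spread=2934923/48600000
Step 7: max=6064196969/1458000000, min=266518231/64800000, spread=135073543/2916000000
Step 8: max=363483074629/87480000000, min=24020102879/5832000000, spread=795382861/21870000000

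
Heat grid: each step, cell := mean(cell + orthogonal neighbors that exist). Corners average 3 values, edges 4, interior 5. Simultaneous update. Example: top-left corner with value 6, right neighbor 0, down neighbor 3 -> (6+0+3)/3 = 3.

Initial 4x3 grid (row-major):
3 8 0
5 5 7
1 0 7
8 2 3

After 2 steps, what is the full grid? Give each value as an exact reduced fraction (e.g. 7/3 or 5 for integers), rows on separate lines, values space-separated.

Answer: 77/18 29/6 55/12
13/3 81/20 19/4
41/12 19/5 4
125/36 167/48 23/6

Derivation:
After step 1:
  16/3 4 5
  7/2 5 19/4
  7/2 3 17/4
  11/3 13/4 4
After step 2:
  77/18 29/6 55/12
  13/3 81/20 19/4
  41/12 19/5 4
  125/36 167/48 23/6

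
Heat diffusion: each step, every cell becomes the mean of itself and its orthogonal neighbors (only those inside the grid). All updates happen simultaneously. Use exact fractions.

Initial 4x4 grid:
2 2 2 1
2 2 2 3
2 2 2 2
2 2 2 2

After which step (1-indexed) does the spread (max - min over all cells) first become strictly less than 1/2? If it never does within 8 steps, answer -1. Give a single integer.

Step 1: max=9/4, min=7/4, spread=1/2
Step 2: max=169/80, min=23/12, spread=47/240
  -> spread < 1/2 first at step 2
Step 3: max=5009/2400, min=4699/2400, spread=31/240
Step 4: max=44489/21600, min=47531/24000, spread=17111/216000
Step 5: max=4423073/2160000, min=429811/216000, spread=124963/2160000
Step 6: max=39730553/19440000, min=8622637/4320000, spread=1857373/38880000
Step 7: max=1900787/933120, min=77654183/38880000, spread=2317913/58320000
Step 8: max=35590205489/17496000000, min=11668186753/5832000000, spread=58564523/1749600000

Answer: 2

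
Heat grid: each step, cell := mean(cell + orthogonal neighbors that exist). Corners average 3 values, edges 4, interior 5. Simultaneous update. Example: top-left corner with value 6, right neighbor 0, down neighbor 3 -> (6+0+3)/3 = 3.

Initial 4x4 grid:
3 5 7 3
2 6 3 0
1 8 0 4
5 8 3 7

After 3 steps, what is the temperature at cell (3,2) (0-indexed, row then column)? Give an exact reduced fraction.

Answer: 7801/1800

Derivation:
Step 1: cell (3,2) = 9/2
Step 2: cell (3,2) = 563/120
Step 3: cell (3,2) = 7801/1800
Full grid after step 3:
  8723/2160 29831/7200 28271/7200 1883/540
  14293/3600 24893/6000 5591/1500 24281/7200
  3121/720 2581/600 4829/1200 25249/7200
  5003/1080 1721/360 7801/1800 8671/2160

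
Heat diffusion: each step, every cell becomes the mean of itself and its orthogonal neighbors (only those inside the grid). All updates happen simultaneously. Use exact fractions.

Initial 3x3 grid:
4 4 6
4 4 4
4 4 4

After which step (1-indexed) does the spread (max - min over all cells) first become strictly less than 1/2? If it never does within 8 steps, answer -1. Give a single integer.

Step 1: max=14/3, min=4, spread=2/3
Step 2: max=41/9, min=4, spread=5/9
Step 3: max=473/108, min=4, spread=41/108
  -> spread < 1/2 first at step 3
Step 4: max=28051/6480, min=731/180, spread=347/1296
Step 5: max=1662137/388800, min=7357/1800, spread=2921/15552
Step 6: max=99140539/23328000, min=889483/216000, spread=24611/186624
Step 7: max=5917442033/1399680000, min=20096741/4860000, spread=207329/2239488
Step 8: max=353953152451/83980800000, min=1075601599/259200000, spread=1746635/26873856

Answer: 3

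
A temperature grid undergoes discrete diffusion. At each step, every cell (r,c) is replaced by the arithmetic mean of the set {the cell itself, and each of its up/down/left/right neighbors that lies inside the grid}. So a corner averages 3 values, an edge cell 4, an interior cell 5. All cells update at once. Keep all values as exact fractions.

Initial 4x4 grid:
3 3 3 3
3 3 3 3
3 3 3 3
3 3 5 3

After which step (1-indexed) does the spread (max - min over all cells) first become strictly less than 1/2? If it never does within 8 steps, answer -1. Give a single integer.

Step 1: max=11/3, min=3, spread=2/3
Step 2: max=211/60, min=3, spread=31/60
Step 3: max=1831/540, min=3, spread=211/540
  -> spread < 1/2 first at step 3
Step 4: max=178843/54000, min=3, spread=16843/54000
Step 5: max=1596643/486000, min=13579/4500, spread=130111/486000
Step 6: max=47382367/14580000, min=817159/270000, spread=3255781/14580000
Step 7: max=1412553691/437400000, min=821107/270000, spread=82360351/437400000
Step 8: max=42117316891/13122000000, min=148306441/48600000, spread=2074577821/13122000000

Answer: 3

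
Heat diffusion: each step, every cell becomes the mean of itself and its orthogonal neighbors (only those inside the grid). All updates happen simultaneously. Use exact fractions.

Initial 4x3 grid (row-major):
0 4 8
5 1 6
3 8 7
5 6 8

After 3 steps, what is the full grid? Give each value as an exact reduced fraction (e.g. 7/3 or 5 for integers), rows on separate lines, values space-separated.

Answer: 2621/720 6469/1600 226/45
1511/400 4789/1000 12691/2400
8767/1800 7891/1500 4977/800
2261/432 87191/14400 457/72

Derivation:
After step 1:
  3 13/4 6
  9/4 24/5 11/2
  21/4 5 29/4
  14/3 27/4 7
After step 2:
  17/6 341/80 59/12
  153/40 104/25 471/80
  103/24 581/100 99/16
  50/9 281/48 7
After step 3:
  2621/720 6469/1600 226/45
  1511/400 4789/1000 12691/2400
  8767/1800 7891/1500 4977/800
  2261/432 87191/14400 457/72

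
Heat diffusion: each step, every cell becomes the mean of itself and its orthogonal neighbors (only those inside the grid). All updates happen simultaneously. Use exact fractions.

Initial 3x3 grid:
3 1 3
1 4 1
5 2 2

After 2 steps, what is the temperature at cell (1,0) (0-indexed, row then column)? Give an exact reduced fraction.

Step 1: cell (1,0) = 13/4
Step 2: cell (1,0) = 563/240
Full grid after step 2:
  23/9 473/240 83/36
  563/240 271/100 229/120
  55/18 563/240 89/36

Answer: 563/240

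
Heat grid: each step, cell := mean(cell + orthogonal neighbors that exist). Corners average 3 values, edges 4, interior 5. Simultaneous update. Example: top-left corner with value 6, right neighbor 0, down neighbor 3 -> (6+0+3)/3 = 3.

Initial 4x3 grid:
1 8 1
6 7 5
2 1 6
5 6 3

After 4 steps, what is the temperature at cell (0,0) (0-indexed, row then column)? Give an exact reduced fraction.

Answer: 64999/14400

Derivation:
Step 1: cell (0,0) = 5
Step 2: cell (0,0) = 53/12
Step 3: cell (0,0) = 3293/720
Step 4: cell (0,0) = 64999/14400
Full grid after step 4:
  64999/14400 3968479/864000 597191/129600
  79303/18000 1611641/360000 489443/108000
  228659/54000 1547791/360000 158231/36000
  534601/129600 3650129/864000 184867/43200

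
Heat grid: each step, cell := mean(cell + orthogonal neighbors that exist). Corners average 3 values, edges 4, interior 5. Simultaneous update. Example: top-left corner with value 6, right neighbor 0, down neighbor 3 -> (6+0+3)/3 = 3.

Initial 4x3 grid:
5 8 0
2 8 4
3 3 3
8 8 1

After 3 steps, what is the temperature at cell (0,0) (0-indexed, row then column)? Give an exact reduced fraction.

Answer: 689/144

Derivation:
Step 1: cell (0,0) = 5
Step 2: cell (0,0) = 59/12
Step 3: cell (0,0) = 689/144
Full grid after step 3:
  689/144 1501/320 625/144
  24/5 1789/400 1007/240
  857/180 689/150 961/240
  1091/216 3323/720 103/24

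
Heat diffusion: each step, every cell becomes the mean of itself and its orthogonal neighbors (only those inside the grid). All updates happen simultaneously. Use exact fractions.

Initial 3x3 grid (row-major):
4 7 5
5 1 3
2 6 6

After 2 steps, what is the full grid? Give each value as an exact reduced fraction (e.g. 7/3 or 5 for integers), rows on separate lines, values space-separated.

After step 1:
  16/3 17/4 5
  3 22/5 15/4
  13/3 15/4 5
After step 2:
  151/36 1139/240 13/3
  64/15 383/100 363/80
  133/36 1049/240 25/6

Answer: 151/36 1139/240 13/3
64/15 383/100 363/80
133/36 1049/240 25/6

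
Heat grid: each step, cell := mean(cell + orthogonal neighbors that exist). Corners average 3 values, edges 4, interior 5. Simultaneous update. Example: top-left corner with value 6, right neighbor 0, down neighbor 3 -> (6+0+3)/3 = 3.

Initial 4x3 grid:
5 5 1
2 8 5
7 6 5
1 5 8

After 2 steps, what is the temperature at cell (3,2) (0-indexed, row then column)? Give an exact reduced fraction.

Answer: 17/3

Derivation:
Step 1: cell (3,2) = 6
Step 2: cell (3,2) = 17/3
Full grid after step 2:
  19/4 1057/240 79/18
  187/40 132/25 1177/240
  601/120 132/25 459/80
  40/9 323/60 17/3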